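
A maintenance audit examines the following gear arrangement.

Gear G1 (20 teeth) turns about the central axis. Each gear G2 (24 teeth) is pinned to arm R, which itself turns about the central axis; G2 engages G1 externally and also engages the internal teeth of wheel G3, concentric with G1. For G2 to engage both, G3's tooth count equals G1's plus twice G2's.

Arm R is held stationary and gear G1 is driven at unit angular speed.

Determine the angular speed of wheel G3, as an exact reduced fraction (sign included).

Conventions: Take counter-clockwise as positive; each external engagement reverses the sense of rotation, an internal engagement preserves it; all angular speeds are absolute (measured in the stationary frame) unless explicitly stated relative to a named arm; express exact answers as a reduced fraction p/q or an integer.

class = planetary set [G3 = 20+2·24 = 68; Willis about the carrier]
ring teeth: 20 + 2·24 = 68
20(ω_sun−ω_arm) = −68(ω_ring−ω_arm),  ω_arm = 0, ω_sun = 1
ω_ring = 0 − (20/68)(1−0) = -5/17
exact speed ratio = -5/17

-5/17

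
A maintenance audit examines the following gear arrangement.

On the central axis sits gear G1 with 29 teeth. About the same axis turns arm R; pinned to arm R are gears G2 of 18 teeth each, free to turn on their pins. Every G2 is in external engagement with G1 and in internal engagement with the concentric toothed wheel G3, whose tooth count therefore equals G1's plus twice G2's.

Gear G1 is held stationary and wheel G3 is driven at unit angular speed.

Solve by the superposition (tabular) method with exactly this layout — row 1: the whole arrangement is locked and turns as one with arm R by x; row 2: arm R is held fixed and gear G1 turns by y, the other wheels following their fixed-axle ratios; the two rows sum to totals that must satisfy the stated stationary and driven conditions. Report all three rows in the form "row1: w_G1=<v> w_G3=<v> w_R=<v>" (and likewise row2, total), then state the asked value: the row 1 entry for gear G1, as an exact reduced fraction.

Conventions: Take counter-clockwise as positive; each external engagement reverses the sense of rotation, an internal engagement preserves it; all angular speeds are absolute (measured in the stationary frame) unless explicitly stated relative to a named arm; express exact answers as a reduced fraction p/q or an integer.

topology: planetary set — G1 29T / G2 18T / G3 65T, arm = carrier (Willis)
row 1 (train locked, turned with arm): all members turn x
row 2: sun turns y, ring = −(29/65)·y, arm 0
boundary: total ω_sun = x + y = 0 and total ω_ring = x − (29/65)·y = 1  ⇒  y = -65/94, x = 65/94
row 2 ring = −(29/65)·(-65/94) = 29/94
totals (row 1 + row 2): sun 65/94 + (-65/94) = 0, ring 65/94 + 29/94 = 1, arm 65/94 + 0 = 65/94
asked cell (row1, sun) = 65/94

row1: w_G1=65/94 w_G3=65/94 w_R=65/94
row2: w_G1=-65/94 w_G3=29/94 w_R=0
total: w_G1=0 w_G3=1 w_R=65/94
asked value: 65/94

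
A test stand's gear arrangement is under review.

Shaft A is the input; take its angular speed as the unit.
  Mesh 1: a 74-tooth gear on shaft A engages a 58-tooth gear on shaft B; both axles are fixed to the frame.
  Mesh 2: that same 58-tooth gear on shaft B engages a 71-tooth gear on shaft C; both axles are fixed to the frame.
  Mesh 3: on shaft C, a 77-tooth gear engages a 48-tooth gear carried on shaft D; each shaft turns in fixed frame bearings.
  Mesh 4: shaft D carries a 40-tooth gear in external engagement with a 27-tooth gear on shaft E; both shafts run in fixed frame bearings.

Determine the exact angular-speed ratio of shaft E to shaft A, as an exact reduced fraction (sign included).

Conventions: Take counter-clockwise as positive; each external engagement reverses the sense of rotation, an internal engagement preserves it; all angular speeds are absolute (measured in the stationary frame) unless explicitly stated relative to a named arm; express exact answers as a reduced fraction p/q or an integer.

class = fixed-axis compound train [4 meshes; 4 ratios multiply, 4 sense flips]
mesh 1 [74T→58T]: running ratio 37/29, sense −
mesh 2 [58T→71T]: running ratio 74/71, sense +
mesh 3 [77T→48T]: running ratio 2849/1704, sense −
mesh 4 [40T→27T]: running ratio 14245/5751, sense +
ω_out/ω_in = 14245/5751

14245/5751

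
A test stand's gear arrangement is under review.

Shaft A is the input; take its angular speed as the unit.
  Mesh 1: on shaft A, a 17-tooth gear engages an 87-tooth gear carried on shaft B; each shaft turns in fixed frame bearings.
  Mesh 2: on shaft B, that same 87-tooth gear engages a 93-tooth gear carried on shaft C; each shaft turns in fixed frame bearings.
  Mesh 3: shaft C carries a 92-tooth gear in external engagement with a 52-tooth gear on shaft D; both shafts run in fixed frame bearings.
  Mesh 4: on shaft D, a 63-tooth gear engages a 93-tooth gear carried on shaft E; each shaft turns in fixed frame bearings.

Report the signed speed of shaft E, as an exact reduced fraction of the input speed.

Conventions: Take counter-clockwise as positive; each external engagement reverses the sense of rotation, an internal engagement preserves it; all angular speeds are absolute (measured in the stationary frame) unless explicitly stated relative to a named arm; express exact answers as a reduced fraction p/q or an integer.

4-mesh fixed-axis compound train (all bearings frame-fixed)
mesh 1 [17T→87T]: |ω|/ω_in = 1×17/87 = 17/87, sense flips to −
mesh 2 [87T→93T]: |ω|/ω_in = (17/87)×87/93 = 17/93, sense flips to +
mesh 3 [92T→52T]: |ω|/ω_in = (17/93)×92/52 = 391/1209, sense flips to −
mesh 4 [63T→93T]: |ω|/ω_in = (391/1209)×63/93 = 2737/12493, sense flips to +
signed output speed (× input speed) = 2737/12493

2737/12493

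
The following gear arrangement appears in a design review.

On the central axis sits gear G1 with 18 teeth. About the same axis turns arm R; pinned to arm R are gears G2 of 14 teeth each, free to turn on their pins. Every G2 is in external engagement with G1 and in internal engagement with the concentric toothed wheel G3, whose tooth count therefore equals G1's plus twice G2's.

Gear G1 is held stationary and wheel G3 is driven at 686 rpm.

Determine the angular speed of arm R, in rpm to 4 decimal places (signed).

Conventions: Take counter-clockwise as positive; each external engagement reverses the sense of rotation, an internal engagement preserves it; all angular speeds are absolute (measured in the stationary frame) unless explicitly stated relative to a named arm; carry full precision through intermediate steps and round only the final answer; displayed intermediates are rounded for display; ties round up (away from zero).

planetary set (18T centre, 14T on arm, 46T internal) — Willis relation
normalise by the input: solve with ω_ring = 1, then scale by 686 rpm
ring teeth: 18 + 2·14 = 46
18(ω_sun−ω_arm) = −46(ω_ring−ω_arm),  ω_sun = 0, ω_ring = 1
18(0−ω_arm) = −46(1−ω_arm)  ⇒  64·ω_arm = 46  ⇒  ω_arm = 23/32
scale: ω_arm = 23/32 × 686 rpm = +493.0625 rpm

+493.0625 rpm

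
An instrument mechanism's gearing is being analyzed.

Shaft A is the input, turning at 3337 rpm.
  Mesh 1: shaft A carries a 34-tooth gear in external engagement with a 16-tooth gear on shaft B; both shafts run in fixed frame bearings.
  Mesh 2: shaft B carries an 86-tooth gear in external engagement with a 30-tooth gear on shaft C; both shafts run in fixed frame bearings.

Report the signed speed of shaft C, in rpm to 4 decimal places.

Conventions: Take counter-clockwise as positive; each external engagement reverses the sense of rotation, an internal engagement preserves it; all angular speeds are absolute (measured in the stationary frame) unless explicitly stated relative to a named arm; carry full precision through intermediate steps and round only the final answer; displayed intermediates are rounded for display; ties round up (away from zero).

+20327.8917 rpm

class = fixed-axis compound train [2 meshes; 2 ratios multiply, 2 sense flips]
mesh 1 [34T→16T]: ω = 3337.0000×34/16 = 7091.1250 rpm, sense flips to −
mesh 2 [86T→30T]: ω = 7091.1250×86/30 = 20327.8917 rpm, sense flips to +
signed output speed = +20327.8917 rpm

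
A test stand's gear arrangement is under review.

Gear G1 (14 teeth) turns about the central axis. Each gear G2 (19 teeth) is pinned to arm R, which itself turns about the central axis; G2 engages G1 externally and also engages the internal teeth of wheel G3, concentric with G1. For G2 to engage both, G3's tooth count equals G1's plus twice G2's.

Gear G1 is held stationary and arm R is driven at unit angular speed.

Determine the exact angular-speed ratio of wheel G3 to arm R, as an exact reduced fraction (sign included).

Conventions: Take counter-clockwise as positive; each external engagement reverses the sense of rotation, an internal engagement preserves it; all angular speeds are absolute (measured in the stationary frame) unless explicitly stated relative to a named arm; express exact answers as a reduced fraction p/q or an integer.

33/26

planetary set (14T centre, 19T on arm, 52T internal) — Willis relation
ring teeth: 14 + 2·19 = 52
14(ω_sun−ω_arm) = −52(ω_ring−ω_arm),  ω_sun = 0, ω_arm = 1
ω_ring = 1 − (14/52)(0−1) = 33/26
ω_out/ω_in = 33/26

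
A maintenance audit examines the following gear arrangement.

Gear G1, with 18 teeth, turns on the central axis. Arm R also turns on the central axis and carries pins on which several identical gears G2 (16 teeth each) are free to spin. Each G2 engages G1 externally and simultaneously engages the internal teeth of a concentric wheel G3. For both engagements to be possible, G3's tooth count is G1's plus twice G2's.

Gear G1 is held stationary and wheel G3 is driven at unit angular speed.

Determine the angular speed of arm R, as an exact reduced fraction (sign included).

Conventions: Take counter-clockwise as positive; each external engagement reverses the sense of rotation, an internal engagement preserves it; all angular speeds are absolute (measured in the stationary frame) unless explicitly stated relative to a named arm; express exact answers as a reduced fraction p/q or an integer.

25/34

planetary set (18T centre, 16T on arm, 50T internal) — Willis relation
ring teeth: 18 + 2·16 = 50
18(ω_sun−ω_arm) = −50(ω_ring−ω_arm),  ω_sun = 0, ω_ring = 1
18(0−ω_arm) = −50(1−ω_arm)  ⇒  68·ω_arm = 50  ⇒  ω_arm = 25/34
exact speed ratio = 25/34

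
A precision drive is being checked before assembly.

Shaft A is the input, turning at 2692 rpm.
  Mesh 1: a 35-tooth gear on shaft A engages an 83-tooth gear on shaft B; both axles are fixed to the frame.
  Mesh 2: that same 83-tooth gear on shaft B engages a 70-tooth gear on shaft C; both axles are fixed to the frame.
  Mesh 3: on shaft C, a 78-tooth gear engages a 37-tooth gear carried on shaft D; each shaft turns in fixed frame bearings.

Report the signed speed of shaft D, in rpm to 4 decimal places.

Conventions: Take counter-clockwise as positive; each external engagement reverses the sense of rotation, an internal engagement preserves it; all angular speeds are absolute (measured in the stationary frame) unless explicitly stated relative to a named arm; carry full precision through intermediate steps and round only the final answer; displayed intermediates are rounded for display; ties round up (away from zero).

class = fixed-axis compound train [3 meshes; 3 ratios multiply, 3 sense flips]
mesh 1 [35T→83T]: ω = 2692.0000×35/83 = 1135.1807 rpm, sense flips to −
mesh 2 [83T→70T]: ω = 1135.1807×83/70 = 1346.0000 rpm, sense flips to +
mesh 3 [78T→37T]: ω = 1346.0000×78/37 = 2837.5135 rpm, sense flips to −
signed output speed = -2837.5135 rpm

-2837.5135 rpm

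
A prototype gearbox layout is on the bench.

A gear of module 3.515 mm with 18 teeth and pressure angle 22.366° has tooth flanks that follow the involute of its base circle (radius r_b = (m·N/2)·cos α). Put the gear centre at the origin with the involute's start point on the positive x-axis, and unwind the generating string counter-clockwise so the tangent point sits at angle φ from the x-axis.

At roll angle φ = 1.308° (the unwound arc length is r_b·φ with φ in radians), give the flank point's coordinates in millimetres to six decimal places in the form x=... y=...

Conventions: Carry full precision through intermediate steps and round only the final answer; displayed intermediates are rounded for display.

single-mesh involute tooth geometry (18T wheel at module 3.515)
pitch radius r_p = m·N/2 = 3.515·18/2 = 31.635000
base radius r_b = r_p·cos α = 31.635000·cos 22.366° = 29.255162
roll angle φ = 1.308° = 0.02282891 rad
x = r_b·(cos φ + φ·sin φ) = 29.262785
y = r_b·(sin φ − φ·cos φ) = 0.000116

x=29.262785 y=0.000116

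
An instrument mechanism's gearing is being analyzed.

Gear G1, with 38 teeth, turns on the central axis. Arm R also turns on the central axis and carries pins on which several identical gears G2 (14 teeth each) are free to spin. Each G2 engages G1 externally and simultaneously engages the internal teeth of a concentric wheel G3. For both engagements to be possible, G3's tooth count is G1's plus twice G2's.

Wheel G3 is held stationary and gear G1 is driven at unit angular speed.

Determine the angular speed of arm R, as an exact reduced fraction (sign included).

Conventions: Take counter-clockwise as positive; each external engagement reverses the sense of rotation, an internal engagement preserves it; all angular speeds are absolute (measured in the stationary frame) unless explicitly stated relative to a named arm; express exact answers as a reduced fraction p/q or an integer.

19/52

recognized (axles ride arm R): planetary set, 38/14/66 teeth
ring teeth: 38 + 2·14 = 66
38(ω_sun−ω_arm) = −66(ω_ring−ω_arm),  ω_ring = 0, ω_sun = 1
38(1−ω_arm) = −66(0−ω_arm)  ⇒  104·ω_arm = 38  ⇒  ω_arm = 19/52
exact speed ratio = 19/52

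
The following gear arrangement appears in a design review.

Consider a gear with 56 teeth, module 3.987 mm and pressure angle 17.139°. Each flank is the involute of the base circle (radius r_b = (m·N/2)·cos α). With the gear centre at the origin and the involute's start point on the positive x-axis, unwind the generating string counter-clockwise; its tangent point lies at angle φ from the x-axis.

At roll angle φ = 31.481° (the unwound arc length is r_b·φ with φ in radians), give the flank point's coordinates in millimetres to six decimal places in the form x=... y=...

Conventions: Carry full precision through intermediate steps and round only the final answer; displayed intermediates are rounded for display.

class = single-mesh tooth geometry [base-circle involute, m = 3.987, 56T]
pitch radius r_p = m·N/2 = 3.987·56/2 = 111.636000
base radius r_b = r_p·cos α = 111.636000·cos 17.139° = 106.678541
roll angle φ = 31.481° = 0.54944710 rad
x = r_b·(cos φ + φ·sin φ) = 121.586156
y = r_b·(sin φ − φ·cos φ) = 5.722231

x=121.586156 y=5.722231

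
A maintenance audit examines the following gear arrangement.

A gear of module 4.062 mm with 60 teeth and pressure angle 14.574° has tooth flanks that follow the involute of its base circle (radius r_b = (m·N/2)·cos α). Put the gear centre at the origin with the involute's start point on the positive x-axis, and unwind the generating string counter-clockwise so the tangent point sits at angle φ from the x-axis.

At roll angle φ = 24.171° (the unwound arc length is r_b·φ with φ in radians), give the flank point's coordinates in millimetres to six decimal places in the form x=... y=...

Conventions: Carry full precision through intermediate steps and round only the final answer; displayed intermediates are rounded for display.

x=127.971359 y=2.899367

recognized (one wheel, involute flank): single-mesh tooth geometry, m = 4.062, N = 60
pitch radius r_p = m·N/2 = 4.062·60/2 = 121.860000
base radius r_b = r_p·cos α = 121.860000·cos 14.574° = 117.938966
roll angle φ = 24.171° = 0.42186353 rad
x = r_b·(cos φ + φ·sin φ) = 127.971359
y = r_b·(sin φ − φ·cos φ) = 2.899367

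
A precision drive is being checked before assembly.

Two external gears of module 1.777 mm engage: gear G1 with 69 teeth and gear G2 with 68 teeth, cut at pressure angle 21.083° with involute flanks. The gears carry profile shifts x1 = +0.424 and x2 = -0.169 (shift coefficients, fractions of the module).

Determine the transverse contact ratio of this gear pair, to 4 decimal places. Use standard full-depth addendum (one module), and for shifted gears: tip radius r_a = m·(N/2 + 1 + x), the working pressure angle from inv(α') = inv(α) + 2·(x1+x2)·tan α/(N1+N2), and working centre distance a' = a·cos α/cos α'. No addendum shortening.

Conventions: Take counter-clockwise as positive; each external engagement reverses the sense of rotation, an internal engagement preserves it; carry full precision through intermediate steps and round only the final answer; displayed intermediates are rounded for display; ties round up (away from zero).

1.7037

single-mesh involute tooth geometry (69T engaging 68T at module 1.777)
base radii: r_b1 = 57.202662, r_b2 = 56.373638
tip radii: r_a1 = 63.836948, r_a2 = 61.894687
inv(α') = inv(21.083°) + 2·(+0.424-0.169)·tan α/(69+68) = 0.01899445  ⇒  α' = 21.62102°
a' = a·cos α / cos α' = 121.7245·cos 21.083°/cos 21.62102° = 122.172161
action lengths: √(r_a1²−r_b1²) = 28.337456, √(r_a2²−r_b2²) = 25.553185
base pitch p_b = π·m·cos α = 5.208912
CR = (28.337456 + 25.553185 − 122.172161·sin 21.62102°)/5.208912 = 1.703697
contact ratio ≈ 1.7037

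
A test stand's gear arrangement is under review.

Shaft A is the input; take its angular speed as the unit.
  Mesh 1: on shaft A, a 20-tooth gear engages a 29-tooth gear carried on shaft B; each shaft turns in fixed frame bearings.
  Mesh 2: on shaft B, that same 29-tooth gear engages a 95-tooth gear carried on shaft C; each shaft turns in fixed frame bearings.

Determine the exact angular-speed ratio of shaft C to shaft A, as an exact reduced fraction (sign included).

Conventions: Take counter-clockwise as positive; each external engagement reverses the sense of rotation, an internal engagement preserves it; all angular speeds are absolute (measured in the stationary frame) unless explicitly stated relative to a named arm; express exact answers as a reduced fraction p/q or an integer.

4/19

class = fixed-axis compound train [2 meshes; 2 ratios multiply, 2 sense flips]
mesh 1 [20T→29T]: running ratio 20/29, sense −
mesh 2 [29T→95T]: running ratio 4/19, sense +
ω_out/ω_in = 4/19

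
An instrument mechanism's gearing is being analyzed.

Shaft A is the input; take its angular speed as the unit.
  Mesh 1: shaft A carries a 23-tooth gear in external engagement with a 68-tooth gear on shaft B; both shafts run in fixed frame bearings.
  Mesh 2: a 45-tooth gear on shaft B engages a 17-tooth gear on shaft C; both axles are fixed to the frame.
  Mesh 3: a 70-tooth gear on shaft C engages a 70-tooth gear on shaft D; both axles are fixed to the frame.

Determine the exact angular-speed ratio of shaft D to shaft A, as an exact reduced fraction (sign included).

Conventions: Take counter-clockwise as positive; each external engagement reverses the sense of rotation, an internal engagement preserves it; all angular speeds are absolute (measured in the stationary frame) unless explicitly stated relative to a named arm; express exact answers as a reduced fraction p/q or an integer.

class = fixed-axis compound train [3 meshes; 3 ratios multiply, 3 sense flips]
mesh 1 [23T→68T]: running ratio 23/68, sense −
mesh 2 [45T→17T]: running ratio 1035/1156, sense +
mesh 3 [70T→70T]: running ratio 1035/1156, sense −
ω_out/ω_in = -1035/1156

-1035/1156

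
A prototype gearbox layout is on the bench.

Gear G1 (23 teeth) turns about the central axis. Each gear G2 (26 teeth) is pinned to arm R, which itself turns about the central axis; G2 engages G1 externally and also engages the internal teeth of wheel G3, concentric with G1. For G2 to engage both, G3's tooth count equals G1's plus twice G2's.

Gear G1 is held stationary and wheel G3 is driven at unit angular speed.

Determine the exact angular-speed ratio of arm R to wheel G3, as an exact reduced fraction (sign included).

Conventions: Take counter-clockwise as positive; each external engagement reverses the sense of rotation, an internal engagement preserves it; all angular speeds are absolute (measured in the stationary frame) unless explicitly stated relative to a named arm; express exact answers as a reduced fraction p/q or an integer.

class = planetary set [G3 = 23+2·26 = 75; Willis about the carrier]
ring teeth: 23 + 2·26 = 75
23(ω_sun−ω_arm) = −75(ω_ring−ω_arm),  ω_sun = 0, ω_ring = 1
23(0−ω_arm) = −75(1−ω_arm)  ⇒  98·ω_arm = 75  ⇒  ω_arm = 75/98
ω_out/ω_in = 75/98

75/98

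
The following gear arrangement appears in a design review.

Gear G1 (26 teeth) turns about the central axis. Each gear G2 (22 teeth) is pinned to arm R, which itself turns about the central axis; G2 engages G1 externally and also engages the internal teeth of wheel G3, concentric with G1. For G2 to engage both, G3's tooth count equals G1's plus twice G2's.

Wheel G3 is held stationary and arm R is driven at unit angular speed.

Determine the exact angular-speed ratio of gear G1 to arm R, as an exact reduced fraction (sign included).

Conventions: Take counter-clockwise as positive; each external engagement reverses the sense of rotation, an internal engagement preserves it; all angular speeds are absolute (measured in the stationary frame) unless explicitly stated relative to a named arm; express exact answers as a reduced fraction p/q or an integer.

48/13

class = planetary set [G3 = 26+2·22 = 70; Willis about the carrier]
ring teeth: 26 + 2·22 = 70
26(ω_sun−ω_arm) = −70(ω_ring−ω_arm),  ω_ring = 0, ω_arm = 1
ω_sun = 1 − (70/26)(0−1) = 48/13
ω_out/ω_in = 48/13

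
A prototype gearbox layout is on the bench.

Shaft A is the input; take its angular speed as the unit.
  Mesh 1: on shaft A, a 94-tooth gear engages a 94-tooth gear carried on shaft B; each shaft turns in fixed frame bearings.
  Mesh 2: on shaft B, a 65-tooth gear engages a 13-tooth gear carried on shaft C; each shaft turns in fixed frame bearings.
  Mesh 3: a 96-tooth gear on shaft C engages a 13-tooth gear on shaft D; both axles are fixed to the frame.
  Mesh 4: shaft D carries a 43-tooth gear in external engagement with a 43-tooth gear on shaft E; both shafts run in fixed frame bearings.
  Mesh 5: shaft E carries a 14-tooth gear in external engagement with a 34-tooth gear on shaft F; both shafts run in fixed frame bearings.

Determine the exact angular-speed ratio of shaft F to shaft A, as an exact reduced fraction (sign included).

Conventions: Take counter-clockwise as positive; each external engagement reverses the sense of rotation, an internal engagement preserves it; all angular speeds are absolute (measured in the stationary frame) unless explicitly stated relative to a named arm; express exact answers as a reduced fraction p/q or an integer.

-3360/221

class = fixed-axis compound train [5 meshes; 5 ratios multiply, 5 sense flips]
mesh 1 [94T→94T]: running ratio 1, sense −
mesh 2 [65T→13T]: running ratio 5, sense +
mesh 3 [96T→13T]: running ratio 480/13, sense −
mesh 4 [43T→43T]: running ratio 480/13, sense +
mesh 5 [14T→34T]: running ratio 3360/221, sense −
ω_out/ω_in = -3360/221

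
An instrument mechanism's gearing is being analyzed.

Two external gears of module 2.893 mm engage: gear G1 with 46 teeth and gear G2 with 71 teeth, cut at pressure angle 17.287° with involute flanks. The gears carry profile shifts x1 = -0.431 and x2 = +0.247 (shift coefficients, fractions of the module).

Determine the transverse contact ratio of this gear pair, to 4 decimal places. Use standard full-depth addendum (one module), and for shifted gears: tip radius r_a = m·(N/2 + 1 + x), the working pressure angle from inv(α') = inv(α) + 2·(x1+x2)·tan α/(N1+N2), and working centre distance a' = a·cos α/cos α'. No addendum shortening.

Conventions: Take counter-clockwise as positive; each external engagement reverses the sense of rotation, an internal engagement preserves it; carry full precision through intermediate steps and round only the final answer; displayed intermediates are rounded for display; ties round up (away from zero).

2.0015

recognized (one external pair, fixed centres): single-mesh tooth geometry, m = 2.893, N1 = 46, N2 = 71
base radii: r_b1 = 63.533317, r_b2 = 98.062293
tip radii: r_a1 = 68.185117, r_a2 = 106.309071
inv(α') = inv(17.287°) + 2·(-0.431+0.247)·tan α/(46+71) = 0.00852249  ⇒  α' = 16.68605°
a' = a·cos α / cos α' = 169.2405·cos 17.287°/cos 16.68605° = 168.699117
action lengths: √(r_a1²−r_b1²) = 24.753340, √(r_a2²−r_b2²) = 41.053687
base pitch p_b = π·m·cos α = 8.678078
CR = (24.753340 + 41.053687 − 168.699117·sin 16.68605°)/8.678078 = 2.001470
contact ratio ≈ 2.0015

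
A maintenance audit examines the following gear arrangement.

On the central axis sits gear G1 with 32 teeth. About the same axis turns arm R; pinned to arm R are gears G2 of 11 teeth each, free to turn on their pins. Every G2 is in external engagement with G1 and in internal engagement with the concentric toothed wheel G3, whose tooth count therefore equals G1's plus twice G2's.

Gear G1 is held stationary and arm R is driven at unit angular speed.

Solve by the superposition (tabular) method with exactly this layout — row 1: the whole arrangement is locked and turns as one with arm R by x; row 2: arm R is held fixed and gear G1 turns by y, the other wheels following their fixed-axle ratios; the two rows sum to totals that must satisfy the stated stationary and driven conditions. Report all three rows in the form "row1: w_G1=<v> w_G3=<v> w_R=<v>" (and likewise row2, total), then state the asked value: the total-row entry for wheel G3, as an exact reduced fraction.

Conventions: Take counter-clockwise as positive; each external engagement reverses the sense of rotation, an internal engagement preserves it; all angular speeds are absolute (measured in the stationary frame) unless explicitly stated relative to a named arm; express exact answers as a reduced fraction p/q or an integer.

row1: w_G1=1 w_G3=1 w_R=1
row2: w_G1=-1 w_G3=16/27 w_R=0
total: w_G1=0 w_G3=43/27 w_R=1
asked value: 43/27

planetary set (32T centre, 11T on arm, 54T internal) — Willis relation
row 1 (train locked, turned with arm): all members turn x
row 2: sun turns y, ring = −(32/54)·y, arm 0
boundary: total ω_sun = x + y = 0 and total ω_arm = x = 1  ⇒  y = -1, x = 1
row 2 ring = −(32/54)·(-1) = 16/27
totals (row 1 + row 2): sun 1 + (-1) = 0, ring 1 + 16/27 = 43/27, arm 1 + 0 = 1
asked cell (total, ring) = 43/27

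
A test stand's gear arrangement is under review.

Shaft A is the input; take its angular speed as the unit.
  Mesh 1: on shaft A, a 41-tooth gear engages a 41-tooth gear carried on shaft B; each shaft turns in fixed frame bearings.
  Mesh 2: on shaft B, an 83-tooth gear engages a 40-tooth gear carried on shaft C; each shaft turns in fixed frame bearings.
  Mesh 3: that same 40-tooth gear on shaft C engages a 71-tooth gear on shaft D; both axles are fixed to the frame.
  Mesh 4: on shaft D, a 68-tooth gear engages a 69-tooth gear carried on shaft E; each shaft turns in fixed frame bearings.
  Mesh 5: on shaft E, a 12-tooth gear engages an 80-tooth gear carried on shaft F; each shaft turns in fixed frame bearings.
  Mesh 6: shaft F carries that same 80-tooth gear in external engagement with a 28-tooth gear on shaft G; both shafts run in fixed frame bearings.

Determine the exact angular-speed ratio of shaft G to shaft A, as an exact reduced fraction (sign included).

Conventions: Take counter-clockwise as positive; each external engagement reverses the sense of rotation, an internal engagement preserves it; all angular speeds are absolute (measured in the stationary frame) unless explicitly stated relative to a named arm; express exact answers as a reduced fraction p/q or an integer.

5644/11431

class = fixed-axis compound train [6 meshes; 6 ratios multiply, 6 sense flips]
mesh 1 [41T→41T]: running ratio 1, sense −
mesh 2 [83T→40T]: running ratio 83/40, sense +
mesh 3 [40T→71T]: running ratio 83/71, sense −
mesh 4 [68T→69T]: running ratio 5644/4899, sense +
mesh 5 [12T→80T]: running ratio 1411/8165, sense −
mesh 6 [80T→28T]: running ratio 5644/11431, sense +
ω_out/ω_in = 5644/11431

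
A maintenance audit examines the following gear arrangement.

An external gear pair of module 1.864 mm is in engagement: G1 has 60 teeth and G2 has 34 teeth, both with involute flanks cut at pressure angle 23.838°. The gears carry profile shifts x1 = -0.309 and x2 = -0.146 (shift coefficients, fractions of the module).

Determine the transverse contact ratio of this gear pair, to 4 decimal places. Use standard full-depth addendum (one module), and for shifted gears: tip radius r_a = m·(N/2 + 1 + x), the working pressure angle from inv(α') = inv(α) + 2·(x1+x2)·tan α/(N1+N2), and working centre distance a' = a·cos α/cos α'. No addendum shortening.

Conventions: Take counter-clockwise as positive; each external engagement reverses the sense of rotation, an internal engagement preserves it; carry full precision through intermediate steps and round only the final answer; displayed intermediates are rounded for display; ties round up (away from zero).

1.6395

single-mesh involute tooth geometry (60T engaging 34T at module 1.864)
base radii: r_b1 = 51.149567, r_b2 = 28.984755
tip radii: r_a1 = 57.208024, r_a2 = 33.279856
inv(α') = inv(23.838°) + 2·(-0.309-0.146)·tan α/(60+34) = 0.02151600  ⇒  α' = 22.50051°
a' = a·cos α / cos α' = 87.6080·cos 23.838°/cos 22.50051° = 86.737083
action lengths: √(r_a1²−r_b1²) = 25.621862, √(r_a2²−r_b2²) = 16.353373
base pitch p_b = π·m·cos α = 5.356370
CR = (25.621862 + 16.353373 − 86.737083·sin 22.50051°)/5.356370 = 1.639484
contact ratio ≈ 1.6395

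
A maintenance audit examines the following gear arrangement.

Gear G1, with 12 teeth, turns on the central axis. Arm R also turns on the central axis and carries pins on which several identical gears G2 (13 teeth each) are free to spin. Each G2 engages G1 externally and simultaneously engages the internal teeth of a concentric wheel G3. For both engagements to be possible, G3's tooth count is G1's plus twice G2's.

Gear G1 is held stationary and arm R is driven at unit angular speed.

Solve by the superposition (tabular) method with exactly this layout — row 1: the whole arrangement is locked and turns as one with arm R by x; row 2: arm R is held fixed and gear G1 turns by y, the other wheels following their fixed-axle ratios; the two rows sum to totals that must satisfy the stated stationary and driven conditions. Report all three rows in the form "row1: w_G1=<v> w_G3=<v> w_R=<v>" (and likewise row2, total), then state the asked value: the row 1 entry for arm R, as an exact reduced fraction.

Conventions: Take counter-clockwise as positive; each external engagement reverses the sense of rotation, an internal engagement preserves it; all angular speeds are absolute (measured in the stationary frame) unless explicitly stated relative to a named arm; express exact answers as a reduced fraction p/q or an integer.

class = planetary set [G3 = 12+2·13 = 38; Willis about the carrier]
superposition row 1 [locked train]: every member turns x
row 2 — arm fixed, fixed-axis ratios: sun y, ring −(12/38)·y, arm 0
boundary: total ω_sun = x + y = 0 and total ω_arm = x = 1  ⇒  y = -1, x = 1
row 2 ring = −(12/38)·(-1) = 6/19
totals (row 1 + row 2): sun 1 + (-1) = 0, ring 1 + 6/19 = 25/19, arm 1 + 0 = 1
asked cell (row1, arm) = 1

row1: w_G1=1 w_G3=1 w_R=1
row2: w_G1=-1 w_G3=6/19 w_R=0
total: w_G1=0 w_G3=25/19 w_R=1
asked value: 1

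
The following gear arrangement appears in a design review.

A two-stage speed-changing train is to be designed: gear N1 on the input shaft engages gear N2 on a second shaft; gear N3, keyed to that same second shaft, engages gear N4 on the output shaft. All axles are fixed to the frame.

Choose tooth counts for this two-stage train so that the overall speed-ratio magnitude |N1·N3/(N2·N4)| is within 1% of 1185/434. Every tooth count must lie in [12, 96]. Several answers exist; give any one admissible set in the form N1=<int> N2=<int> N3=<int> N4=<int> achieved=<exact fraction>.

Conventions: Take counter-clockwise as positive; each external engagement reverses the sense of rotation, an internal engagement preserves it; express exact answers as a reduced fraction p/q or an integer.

design class (target 1185/434): fixed-axis compound train
target = 1185/434 in lowest terms: an exact hit needs N1·N3 = k·1185 and N2·N4 = k·434 for one integer k, every count in [12, 96]; additionally prefer no 1:1 stage (N1 ≠ N2, N3 ≠ N4)
k = 1: N1·N3 = 1185 = 15·79, N2·N4 = 434 = 14·31
achieved = 15·79/(14·31) = 1185/434; |achieved − target| = 0 ≤ 237/8680 ✓

N1=15 N2=14 N3=79 N4=31 achieved=1185/434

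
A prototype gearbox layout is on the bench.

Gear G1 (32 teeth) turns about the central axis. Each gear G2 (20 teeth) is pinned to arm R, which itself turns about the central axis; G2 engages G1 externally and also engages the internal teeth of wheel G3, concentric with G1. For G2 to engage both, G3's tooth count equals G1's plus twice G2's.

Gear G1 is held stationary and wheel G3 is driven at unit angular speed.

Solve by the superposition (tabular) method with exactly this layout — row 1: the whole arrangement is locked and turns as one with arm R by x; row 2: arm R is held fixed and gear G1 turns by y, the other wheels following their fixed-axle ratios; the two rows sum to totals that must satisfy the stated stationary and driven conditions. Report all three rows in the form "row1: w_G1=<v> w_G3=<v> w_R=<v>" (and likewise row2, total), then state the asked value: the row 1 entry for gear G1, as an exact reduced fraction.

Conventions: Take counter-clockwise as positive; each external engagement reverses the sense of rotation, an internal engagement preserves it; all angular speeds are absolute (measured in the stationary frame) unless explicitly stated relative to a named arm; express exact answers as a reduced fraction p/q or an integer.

recognized (axles ride arm R): planetary set, 32/20/72 teeth
row 1 (train locked, turned with arm): all members turn x
row 2 — arm fixed, fixed-axis ratios: sun y, ring −(32/72)·y, arm 0
boundary: total ω_sun = x + y = 0 and total ω_ring = x − (32/72)·y = 1  ⇒  y = -9/13, x = 9/13
row 2 ring = −(32/72)·(-9/13) = 4/13
totals (row 1 + row 2): sun 9/13 + (-9/13) = 0, ring 9/13 + 4/13 = 1, arm 9/13 + 0 = 9/13
asked cell (row1, sun) = 9/13

row1: w_G1=9/13 w_G3=9/13 w_R=9/13
row2: w_G1=-9/13 w_G3=4/13 w_R=0
total: w_G1=0 w_G3=1 w_R=9/13
asked value: 9/13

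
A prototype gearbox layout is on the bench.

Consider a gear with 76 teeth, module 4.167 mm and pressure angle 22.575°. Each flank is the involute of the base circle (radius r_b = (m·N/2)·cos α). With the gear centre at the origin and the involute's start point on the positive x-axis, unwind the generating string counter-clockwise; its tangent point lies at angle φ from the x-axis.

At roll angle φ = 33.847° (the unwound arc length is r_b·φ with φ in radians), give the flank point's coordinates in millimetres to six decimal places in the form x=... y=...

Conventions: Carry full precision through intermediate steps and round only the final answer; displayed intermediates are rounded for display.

single-mesh involute tooth geometry (76T wheel at module 4.167)
pitch radius r_p = m·N/2 = 4.167·76/2 = 158.346000
base radius r_b = r_p·cos α = 158.346000·cos 22.575° = 146.213183
roll angle φ = 33.847° = 0.59074159 rad
x = r_b·(cos φ + φ·sin φ) = 169.542576
y = r_b·(sin φ − φ·cos φ) = 9.701207

x=169.542576 y=9.701207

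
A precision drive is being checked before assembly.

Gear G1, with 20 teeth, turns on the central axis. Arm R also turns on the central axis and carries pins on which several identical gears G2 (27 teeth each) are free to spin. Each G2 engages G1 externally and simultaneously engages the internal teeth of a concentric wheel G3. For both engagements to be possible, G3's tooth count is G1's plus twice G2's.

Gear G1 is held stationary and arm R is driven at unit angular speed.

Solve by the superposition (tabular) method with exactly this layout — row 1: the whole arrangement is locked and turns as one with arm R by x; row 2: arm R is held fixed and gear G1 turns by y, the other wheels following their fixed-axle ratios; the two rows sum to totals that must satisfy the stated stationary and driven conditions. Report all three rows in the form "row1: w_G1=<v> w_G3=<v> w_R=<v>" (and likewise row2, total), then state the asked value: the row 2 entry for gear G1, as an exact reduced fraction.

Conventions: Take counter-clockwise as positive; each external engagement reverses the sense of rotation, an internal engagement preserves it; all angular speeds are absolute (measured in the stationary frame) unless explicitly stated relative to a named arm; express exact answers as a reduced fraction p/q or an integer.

row1: w_G1=1 w_G3=1 w_R=1
row2: w_G1=-1 w_G3=10/37 w_R=0
total: w_G1=0 w_G3=47/37 w_R=1
asked value: -1

recognized (axles ride arm R): planetary set, 20/27/74 teeth
row 1 — lock + rotate with arm: ω_sun = ω_ring = ω_arm = x
row 2 — arm fixed, fixed-axis ratios: sun y, ring −(20/74)·y, arm 0
boundary: total ω_sun = x + y = 0 and total ω_arm = x = 1  ⇒  y = -1, x = 1
row 2 ring = −(20/74)·(-1) = 10/37
totals (row 1 + row 2): sun 1 + (-1) = 0, ring 1 + 10/37 = 47/37, arm 1 + 0 = 1
asked cell (row2, sun) = -1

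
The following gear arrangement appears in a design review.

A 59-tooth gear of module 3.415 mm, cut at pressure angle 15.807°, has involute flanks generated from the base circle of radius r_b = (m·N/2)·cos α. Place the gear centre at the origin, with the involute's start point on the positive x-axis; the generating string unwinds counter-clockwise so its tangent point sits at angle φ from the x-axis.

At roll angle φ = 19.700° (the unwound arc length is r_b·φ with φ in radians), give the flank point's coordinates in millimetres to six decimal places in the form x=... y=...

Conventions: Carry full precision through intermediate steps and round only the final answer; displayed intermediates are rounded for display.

recognized (one wheel, involute flank): single-mesh tooth geometry, m = 3.415, N = 59
pitch radius r_p = m·N/2 = 3.415·59/2 = 100.742500
base radius r_b = r_p·cos α = 100.742500·cos 15.807° = 96.932894
roll angle φ = 19.700° = 0.34382986 rad
x = r_b·(cos φ + φ·sin φ) = 102.494318
y = r_b·(sin φ − φ·cos φ) = 1.297890

x=102.494318 y=1.297890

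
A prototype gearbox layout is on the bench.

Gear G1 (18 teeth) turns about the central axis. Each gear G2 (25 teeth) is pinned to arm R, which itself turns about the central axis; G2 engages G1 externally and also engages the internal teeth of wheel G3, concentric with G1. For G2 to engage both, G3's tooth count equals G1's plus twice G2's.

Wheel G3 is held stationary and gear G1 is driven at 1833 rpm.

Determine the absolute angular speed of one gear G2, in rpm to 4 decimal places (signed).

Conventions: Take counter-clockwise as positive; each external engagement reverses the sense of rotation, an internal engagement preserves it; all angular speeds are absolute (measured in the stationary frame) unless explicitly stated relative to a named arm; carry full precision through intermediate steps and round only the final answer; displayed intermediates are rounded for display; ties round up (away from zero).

-659.8800 rpm

class = planetary set [G3 = 18+2·25 = 68; Willis about the carrier]
normalise by the input: solve with ω_sun = 1, then scale by 1833 rpm
ring teeth: 18 + 2·25 = 68
18(ω_sun−ω_arm) = −68(ω_ring−ω_arm),  ω_ring = 0, ω_sun = 1
18(1−ω_arm) = −68(0−ω_arm)  ⇒  86·ω_arm = 18  ⇒  ω_arm = 9/43
sun–planet mesh: 18·(1−9/43) = −25·(ω_p−ω_arm)  ⇒  ω_p−ω_arm = -612/1075
ω_p = 9/43 − 612/1075 = -9/25
scale: ω_p = -9/25 × 1833 rpm = -659.8800 rpm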